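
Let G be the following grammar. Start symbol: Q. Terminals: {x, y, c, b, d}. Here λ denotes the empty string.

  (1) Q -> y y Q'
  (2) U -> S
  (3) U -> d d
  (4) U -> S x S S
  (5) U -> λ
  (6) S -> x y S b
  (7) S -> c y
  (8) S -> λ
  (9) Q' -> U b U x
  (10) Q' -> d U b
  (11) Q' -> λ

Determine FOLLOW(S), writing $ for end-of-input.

{b, c, x}

FIRST(Q): from Q->y y Q' we get {y}. So FIRST(Q) = {y}.
FIRST(S): from S->x y S b we get {x}; from S->c y we get {c}; from S->λ we get {λ}. So FIRST(S) = {λ, c, x}.
FIRST(U): from U->S we get {λ, c, x}; from U->d d we get {d}; from U->S x S S we get {c, x}; from U->λ we get {λ}. So FIRST(U) = {λ, c, d, x}.
FIRST(Q'): from Q'->U b U x we get {b, c, d, x}; from Q'->d U b we get {d}; from Q'->λ we get {λ}. So FIRST(Q') = {λ, b, c, d, x}.
FOLLOW(Q) includes $ since Q is the start symbol.
FOLLOW(Q): Q appears on no right-hand side. Thus FOLLOW(Q) = {$}.
FOLLOW(U): in Q'->U b U x (occurrence 1), U is followed by b U x with FIRST {b}; in Q'->U b U x (occurrence 2), U is followed by x with FIRST {x}; in Q'->d U b, U is followed by b with FIRST {b}. Thus FOLLOW(U) = {b, x}.
FOLLOW(S): in U->S, the suffix after S is empty, so FOLLOW(S) ⊇ FOLLOW(U) = {b, x}; in U->S x S S (occurrence 1), S is followed by x S S with FIRST {x}; in U->S x S S (occurrence 2), S is followed by S with FIRST {λ, c, x}; in U->S x S S (occurrence 2), the suffix after S is nullable, so FOLLOW(S) ⊇ FOLLOW(U) = {b, x}; in U->S x S S (occurrence 3), the suffix after S is empty, so FOLLOW(S) ⊇ FOLLOW(U) = {b, x}; in S->x y S b, S is followed by b with FIRST {b}. Thus FOLLOW(S) = {b, c, x}.
FOLLOW(Q'): in Q->y y Q', the suffix after Q' is empty, so FOLLOW(Q') ⊇ FOLLOW(Q) = {$}. Thus FOLLOW(Q') = {$}.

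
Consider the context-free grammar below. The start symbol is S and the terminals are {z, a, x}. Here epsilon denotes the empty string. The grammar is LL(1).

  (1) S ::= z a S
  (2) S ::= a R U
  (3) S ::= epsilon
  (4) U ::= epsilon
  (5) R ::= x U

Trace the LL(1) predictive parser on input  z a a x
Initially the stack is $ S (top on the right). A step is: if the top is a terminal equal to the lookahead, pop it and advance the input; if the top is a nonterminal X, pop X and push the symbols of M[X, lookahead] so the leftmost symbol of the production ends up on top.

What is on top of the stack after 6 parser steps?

x

     Stack    Input      Action
  1  $ S      z a a x $  expand S ::= z a S
  2  $ S a z  z a a x $  match z
  3  $ S a    a a x $    match a
  4  $ S      a x $      expand S ::= a R U
  5  $ U R a  a x $      match a
  6  $ U R    x $        expand R ::= x U
Stack after step 6: $ U U x (top = x).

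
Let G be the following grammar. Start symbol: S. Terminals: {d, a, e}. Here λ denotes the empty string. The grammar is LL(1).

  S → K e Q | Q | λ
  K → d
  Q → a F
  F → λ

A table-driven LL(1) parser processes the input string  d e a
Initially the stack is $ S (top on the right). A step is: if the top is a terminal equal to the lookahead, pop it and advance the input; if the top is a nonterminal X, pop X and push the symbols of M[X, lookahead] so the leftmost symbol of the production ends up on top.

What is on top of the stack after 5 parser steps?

     Stack    Input    Action
  1  $ S      d e a $  expand S → K e Q
  2  $ Q e K  d e a $  expand K → d
  3  $ Q e d  d e a $  match d
  4  $ Q e    e a $    match e
  5  $ Q      a $      expand Q → a F
Stack after step 5: $ F a (top = a).

a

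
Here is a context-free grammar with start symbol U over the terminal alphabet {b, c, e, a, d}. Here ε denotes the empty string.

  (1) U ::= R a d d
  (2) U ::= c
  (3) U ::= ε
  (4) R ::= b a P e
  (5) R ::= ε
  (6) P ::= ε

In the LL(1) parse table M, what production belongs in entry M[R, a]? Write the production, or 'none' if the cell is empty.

R ::= ε

FIRST(R): from R::=b a P e we get {b}; from R::=ε we get {ε}. So FIRST(R) = {ε, b}.
FIRST(P): from P::=ε we get {ε}. So FIRST(P) = {ε}.
FIRST(U): from U::=R a d d we get {a, b}; from U::=c we get {c}; from U::=ε we get {ε}. So FIRST(U) = {ε, a, b, c}.
FOLLOW(U) includes $ since U is the start symbol.
FOLLOW(R): in U::=R a d d, R is followed by a d d with FIRST {a}. Thus FOLLOW(R) = {a}.
For R ::= b a P e: FIRST(b a P e) = {b}, so it goes in M[R, t] for t ∈ {b}.
For R ::= ε: FIRST(ε) = {ε}, so it goes in M[R, t] for t ∈ {}; since ε ∈ FIRST, also for every t ∈ FOLLOW(R) = {a}.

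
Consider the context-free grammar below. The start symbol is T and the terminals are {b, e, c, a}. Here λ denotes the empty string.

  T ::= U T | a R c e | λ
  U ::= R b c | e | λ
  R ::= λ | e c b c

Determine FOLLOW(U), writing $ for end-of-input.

{$, a, b, e}

FIRST(R): from R::=λ we get {λ}; from R::=e c b c we get {e}. So FIRST(R) = {λ, e}.
FIRST(U): from U::=R b c we get {b, e}; from U::=e we get {e}; from U::=λ we get {λ}. So FIRST(U) = {λ, b, e}.
FIRST(T): from T::=U T we get {λ, a, b, e}; from T::=a R c e we get {a}; from T::=λ we get {λ}. So FIRST(T) = {λ, a, b, e}.
FOLLOW(T) includes $ since T is the start symbol.
FOLLOW(T): in T::=U T, the suffix after T is empty (adds nothing new). Thus FOLLOW(T) = {$}.
FOLLOW(U): in T::=U T, U is followed by T with FIRST {λ, a, b, e}; in T::=U T, the suffix after U is nullable, so FOLLOW(U) ⊇ FOLLOW(T) = {$}. Thus FOLLOW(U) = {$, a, b, e}.
FOLLOW(R): in T::=a R c e, R is followed by c e with FIRST {c}; in U::=R b c, R is followed by b c with FIRST {b}. Thus FOLLOW(R) = {b, c}.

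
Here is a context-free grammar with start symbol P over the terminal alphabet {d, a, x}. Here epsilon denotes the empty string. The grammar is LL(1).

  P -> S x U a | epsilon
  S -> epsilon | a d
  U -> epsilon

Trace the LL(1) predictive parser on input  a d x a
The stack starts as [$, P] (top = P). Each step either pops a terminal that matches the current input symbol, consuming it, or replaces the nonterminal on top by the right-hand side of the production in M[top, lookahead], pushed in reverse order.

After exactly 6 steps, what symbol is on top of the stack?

a

step 1: stack=$ P  input=a d x a $  — expand P -> S x U a
step 2: stack=$ a U x S  input=a d x a $  — expand S -> a d
step 3: stack=$ a U x d a  input=a d x a $  — match a
step 4: stack=$ a U x d  input=d x a $  — match d
step 5: stack=$ a U x  input=x a $  — match x
step 6: stack=$ a U  input=a $  — expand U -> epsilon
Stack after step 6: $ a (top = a).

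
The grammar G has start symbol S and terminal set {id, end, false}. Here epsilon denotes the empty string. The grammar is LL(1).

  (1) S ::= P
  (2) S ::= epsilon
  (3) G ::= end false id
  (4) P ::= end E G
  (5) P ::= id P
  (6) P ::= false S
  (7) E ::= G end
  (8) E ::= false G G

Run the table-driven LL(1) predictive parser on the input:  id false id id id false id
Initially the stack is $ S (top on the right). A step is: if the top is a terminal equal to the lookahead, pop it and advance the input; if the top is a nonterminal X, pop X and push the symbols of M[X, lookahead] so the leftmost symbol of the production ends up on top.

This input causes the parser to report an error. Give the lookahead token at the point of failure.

$

step 1: stack=$ S  input=id false id id id false id $  — expand S ::= P
step 2: stack=$ P  input=id false id id id false id $  — expand P ::= id P
step 3: stack=$ P id  input=id false id id id false id $  — match id
step 4: stack=$ P  input=false id id id false id $  — expand P ::= false S
step 5: stack=$ S false  input=false id id id false id $  — match false
step 6: stack=$ S  input=id id id false id $  — expand S ::= P
step 7: stack=$ P  input=id id id false id $  — expand P ::= id P
step 8: stack=$ P id  input=id id id false id $  — match id
step 9: stack=$ P  input=id id false id $  — expand P ::= id P
step 10: stack=$ P id  input=id id false id $  — match id
step 11: stack=$ P  input=id false id $  — expand P ::= id P
step 12: stack=$ P id  input=id false id $  — match id
step 13: stack=$ P  input=false id $  — expand P ::= false S
step 14: stack=$ S false  input=false id $  — match false
step 15: stack=$ S  input=id $  — expand S ::= P
step 16: stack=$ P  input=id $  — expand P ::= id P
step 17: stack=$ P id  input=id $  — match id
step 18: stack=$ P  input=$  — error: M[P, $] is empty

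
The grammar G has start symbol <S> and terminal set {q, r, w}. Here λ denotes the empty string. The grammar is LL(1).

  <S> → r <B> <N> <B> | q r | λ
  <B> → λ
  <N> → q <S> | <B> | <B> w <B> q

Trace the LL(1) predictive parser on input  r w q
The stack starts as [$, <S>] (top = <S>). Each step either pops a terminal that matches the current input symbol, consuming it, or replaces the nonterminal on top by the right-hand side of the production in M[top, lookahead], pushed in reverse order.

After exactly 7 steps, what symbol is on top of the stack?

q

step 1: stack=$ <S>  input=r w q $  — expand <S> → r <B> <N> <B>
step 2: stack=$ <B> <N> <B> r  input=r w q $  — match r
step 3: stack=$ <B> <N> <B>  input=w q $  — expand <B> → λ
step 4: stack=$ <B> <N>  input=w q $  — expand <N> → <B> w <B> q
step 5: stack=$ <B> q <B> w <B>  input=w q $  — expand <B> → λ
step 6: stack=$ <B> q <B> w  input=w q $  — match w
step 7: stack=$ <B> q <B>  input=q $  — expand <B> → λ
Stack after step 7: $ <B> q (top = q).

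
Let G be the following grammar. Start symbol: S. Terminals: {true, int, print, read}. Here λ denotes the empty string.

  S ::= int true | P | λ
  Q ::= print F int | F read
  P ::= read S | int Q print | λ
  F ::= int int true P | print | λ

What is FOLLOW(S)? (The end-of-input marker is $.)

FIRST(P): from P::=read S we get {read}; from P::=int Q print we get {int}; from P::=λ we get {λ}. So FIRST(P) = {λ, int, read}.
FIRST(F): from F::=int int true P we get {int}; from F::=print we get {print}; from F::=λ we get {λ}. So FIRST(F) = {λ, int, print}.
FIRST(S): from S::=int true we get {int}; from S::=P we get {λ, int, read}; from S::=λ we get {λ}. So FIRST(S) = {λ, int, read}.
FIRST(Q): from Q::=print F int we get {print}; from Q::=F read we get {int, print, read}. So FIRST(Q) = {int, print, read}.
FOLLOW(S) includes $ since S is the start symbol.
FOLLOW(Q): in P::=int Q print, Q is followed by print with FIRST {print}. Thus FOLLOW(Q) = {print}.
FOLLOW(F): in Q::=print F int, F is followed by int with FIRST {int}; in Q::=F read, F is followed by read with FIRST {read}. Thus FOLLOW(F) = {int, read}.
FOLLOW(S): in P::=read S, the suffix after S is empty, so FOLLOW(S) ⊇ FOLLOW(P) = {$, int, read}. Thus FOLLOW(S) = {$, int, read}.
FOLLOW(P): in S::=P, the suffix after P is empty, so FOLLOW(P) ⊇ FOLLOW(S) = {$, int, read}; in F::=int int true P, the suffix after P is empty, so FOLLOW(P) ⊇ FOLLOW(F) = {int, read}. Thus FOLLOW(P) = {$, int, read}.

{$, int, read}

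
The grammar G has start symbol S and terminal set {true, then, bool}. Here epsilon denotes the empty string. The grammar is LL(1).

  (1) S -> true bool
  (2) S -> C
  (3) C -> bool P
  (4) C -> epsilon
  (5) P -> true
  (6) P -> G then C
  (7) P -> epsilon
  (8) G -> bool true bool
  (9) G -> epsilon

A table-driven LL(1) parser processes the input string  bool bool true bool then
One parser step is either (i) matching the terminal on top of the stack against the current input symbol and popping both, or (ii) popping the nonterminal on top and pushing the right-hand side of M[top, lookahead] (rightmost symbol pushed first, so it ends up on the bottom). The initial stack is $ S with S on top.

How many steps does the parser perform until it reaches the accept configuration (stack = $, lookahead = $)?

step 1: stack=$ S  input=bool bool true bool then $  — expand S -> C
step 2: stack=$ C  input=bool bool true bool then $  — expand C -> bool P
step 3: stack=$ P bool  input=bool bool true bool then $  — match bool
step 4: stack=$ P  input=bool true bool then $  — expand P -> G then C
step 5: stack=$ C then G  input=bool true bool then $  — expand G -> bool true bool
step 6: stack=$ C then bool true bool  input=bool true bool then $  — match bool
step 7: stack=$ C then bool true  input=true bool then $  — match true
step 8: stack=$ C then bool  input=bool then $  — match bool
step 9: stack=$ C then  input=then $  — match then
step 10: stack=$ C  input=$  — expand C -> epsilon
Accept reached after 10 steps.

10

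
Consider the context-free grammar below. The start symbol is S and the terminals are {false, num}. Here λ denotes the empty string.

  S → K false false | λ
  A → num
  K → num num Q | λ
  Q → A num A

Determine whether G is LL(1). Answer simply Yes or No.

FIRST(S) = {λ, false, num}
FIRST(A) = {num}
FIRST(K) = {λ, num}
FIRST(Q) = {num}
FOLLOW(S) = {$}
FOLLOW(A) = {false, num}
FOLLOW(K) = {false}
FOLLOW(Q) = {false}
Each cell of M receives at most one production.

Yes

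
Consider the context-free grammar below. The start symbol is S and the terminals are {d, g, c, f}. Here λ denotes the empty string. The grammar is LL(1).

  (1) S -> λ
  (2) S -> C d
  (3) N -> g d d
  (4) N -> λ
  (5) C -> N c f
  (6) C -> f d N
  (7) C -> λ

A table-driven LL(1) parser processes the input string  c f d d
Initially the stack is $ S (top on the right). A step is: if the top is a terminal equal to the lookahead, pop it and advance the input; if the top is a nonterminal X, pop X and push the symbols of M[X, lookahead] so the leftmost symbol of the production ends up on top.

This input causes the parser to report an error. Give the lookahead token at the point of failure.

step 1: stack=$ S  input=c f d d $  — expand S -> C d
step 2: stack=$ d C  input=c f d d $  — expand C -> N c f
step 3: stack=$ d f c N  input=c f d d $  — expand N -> λ
step 4: stack=$ d f c  input=c f d d $  — match c
step 5: stack=$ d f  input=f d d $  — match f
step 6: stack=$ d  input=d d $  — match d
step 7: stack=$  input=d $  — error: stack empty but input remains

d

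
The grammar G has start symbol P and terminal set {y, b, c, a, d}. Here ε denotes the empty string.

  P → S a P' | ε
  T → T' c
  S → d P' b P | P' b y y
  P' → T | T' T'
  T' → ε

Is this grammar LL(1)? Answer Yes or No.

FIRST(P) = {ε, b, c, d}
FIRST(T) = {c}
FIRST(S) = {b, c, d}
FIRST(P') = {ε, c}
FIRST(T') = {ε}
FOLLOW(P) = {$, a}
FOLLOW(T) = {$, a, b}
FOLLOW(S) = {a}
FOLLOW(P') = {$, a, b}
FOLLOW(T') = {$, a, b, c}
Each cell of M receives at most one production.

Yes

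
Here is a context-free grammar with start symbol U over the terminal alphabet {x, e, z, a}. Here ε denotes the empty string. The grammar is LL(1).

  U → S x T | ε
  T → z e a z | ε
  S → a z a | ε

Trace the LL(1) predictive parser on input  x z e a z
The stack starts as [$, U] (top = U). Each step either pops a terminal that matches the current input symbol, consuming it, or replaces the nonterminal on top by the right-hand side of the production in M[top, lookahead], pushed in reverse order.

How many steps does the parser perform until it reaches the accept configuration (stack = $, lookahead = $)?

     Stack      Input        Action
  1  $ U        x z e a z $  expand U → S x T
  2  $ T x S    x z e a z $  expand S → ε
  3  $ T x      x z e a z $  match x
  4  $ T        z e a z $    expand T → z e a z
  5  $ z a e z  z e a z $    match z
  6  $ z a e    e a z $      match e
  7  $ z a      a z $        match a
  8  $ z        z $          match z
Accept reached after 8 steps.

8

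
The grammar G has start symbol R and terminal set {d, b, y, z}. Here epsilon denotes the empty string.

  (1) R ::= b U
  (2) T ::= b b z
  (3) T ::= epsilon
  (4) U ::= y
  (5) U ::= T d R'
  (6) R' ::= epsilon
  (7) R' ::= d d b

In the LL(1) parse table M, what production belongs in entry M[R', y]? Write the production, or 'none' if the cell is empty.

none

FIRST(R) = {b}
FIRST(T) = {epsilon, b}
FIRST(R') = {epsilon, d}
FIRST(U) = {b, d, y}  (via T d R')
FOLLOW(R) includes $ since R is the start symbol.
FOLLOW(U): in R::=b U, the suffix after U is empty, so FOLLOW(U) ⊇ FOLLOW(R) = {$}. Thus FOLLOW(U) = {$}.
FOLLOW(R'): in U::=T d R', the suffix after R' is empty, so FOLLOW(R') ⊇ FOLLOW(U) = {$}. Thus FOLLOW(R') = {$}.
For R' ::= epsilon: FIRST(epsilon) = {epsilon}, so it goes in M[R', t] for t ∈ {}; since epsilon ∈ FIRST, also for every t ∈ FOLLOW(R') = {$}.
For R' ::= d d b: FIRST(d d b) = {d}, so it goes in M[R', t] for t ∈ {d}.
None of these place a production in M[R', y].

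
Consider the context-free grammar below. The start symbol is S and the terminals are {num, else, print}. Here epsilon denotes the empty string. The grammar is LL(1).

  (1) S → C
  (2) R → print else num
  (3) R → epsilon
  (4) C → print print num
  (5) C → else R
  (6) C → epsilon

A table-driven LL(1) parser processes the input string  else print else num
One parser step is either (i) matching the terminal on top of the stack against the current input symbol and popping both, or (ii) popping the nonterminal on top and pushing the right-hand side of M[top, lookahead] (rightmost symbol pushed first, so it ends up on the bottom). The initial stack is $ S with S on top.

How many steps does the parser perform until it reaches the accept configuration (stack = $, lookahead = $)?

7

     Stack             Input                  Action
  1  $ S               else print else num $  expand S → C
  2  $ C               else print else num $  expand C → else R
  3  $ R else          else print else num $  match else
  4  $ R               print else num $       expand R → print else num
  5  $ num else print  print else num $       match print
  6  $ num else        else num $             match else
  7  $ num             num $                  match num
Accept reached after 7 steps.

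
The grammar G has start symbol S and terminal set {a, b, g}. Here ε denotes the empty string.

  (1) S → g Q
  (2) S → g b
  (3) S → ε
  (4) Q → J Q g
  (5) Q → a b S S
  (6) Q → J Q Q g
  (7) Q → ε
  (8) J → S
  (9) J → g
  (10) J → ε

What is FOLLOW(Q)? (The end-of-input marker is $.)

FIRST(S): from S→g Q we get {g}; from S→g b we get {g}; from S→ε we get {ε}. So FIRST(S) = {ε, g}.
FIRST(J): from J→S we get {ε, g}; from J→g we get {g}; from J→ε we get {ε}. So FIRST(J) = {ε, g}.
FIRST(Q): from Q→J Q g we get {a, g}; from Q→a b S S we get {a}; from Q→J Q Q g we get {a, g}; from Q→ε we get {ε}. So FIRST(Q) = {ε, a, g}.
FOLLOW(S) includes $ since S is the start symbol.
FOLLOW(J): in Q→J Q g, J is followed by Q g with FIRST {a, g}; in Q→J Q Q g, J is followed by Q Q g with FIRST {a, g}. Thus FOLLOW(J) = {a, g}.
FOLLOW(S): in Q→a b S S (occurrence 1), S is followed by S with FIRST {ε, g}; in Q→a b S S (occurrence 1), the suffix after S is nullable, so FOLLOW(S) ⊇ FOLLOW(Q) = {$, a, g}; in Q→a b S S (occurrence 2), the suffix after S is empty, so FOLLOW(S) ⊇ FOLLOW(Q) = {$, a, g}; in J→S, the suffix after S is empty, so FOLLOW(S) ⊇ FOLLOW(J) = {a, g}. Thus FOLLOW(S) = {$, a, g}.
FOLLOW(Q): in S→g Q, the suffix after Q is empty, so FOLLOW(Q) ⊇ FOLLOW(S) = {$, a, g}; in Q→J Q g, Q is followed by g with FIRST {g}; in Q→J Q Q g (occurrence 1), Q is followed by Q g with FIRST {a, g}; in Q→J Q Q g (occurrence 2), Q is followed by g with FIRST {g}. Thus FOLLOW(Q) = {$, a, g}.

{$, a, g}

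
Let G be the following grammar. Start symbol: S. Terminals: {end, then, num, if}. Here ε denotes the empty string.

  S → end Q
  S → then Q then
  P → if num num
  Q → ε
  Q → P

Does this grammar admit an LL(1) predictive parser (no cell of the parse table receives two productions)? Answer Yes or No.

Yes

FIRST(S) = {end, then}
FIRST(P) = {if}
FIRST(Q) = {ε, if}
FOLLOW(S) = {$}
FOLLOW(P) = {$, then}
FOLLOW(Q) = {$, then}
Each cell of M receives at most one production.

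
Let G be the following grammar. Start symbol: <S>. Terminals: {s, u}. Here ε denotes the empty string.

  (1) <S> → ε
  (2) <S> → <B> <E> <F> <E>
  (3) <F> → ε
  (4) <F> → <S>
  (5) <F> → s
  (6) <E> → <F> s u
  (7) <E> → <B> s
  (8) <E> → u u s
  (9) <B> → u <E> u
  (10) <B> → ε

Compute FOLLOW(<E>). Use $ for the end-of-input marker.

{$, s, u}

FIRST(<B>): from <B>→u <E> u we get {u}; from <B>→ε we get {ε}. So FIRST(<B>) = {ε, u}.
FIRST(<S>): from <S>→ε we get {ε}; from <S>→<B> <E> <F> <E> we get {s, u}. So FIRST(<S>) = {ε, s, u}.
FIRST(<F>): from <F>→ε we get {ε}; from <F>→<S> we get {ε, s, u}; from <F>→s we get {s}. So FIRST(<F>) = {ε, s, u}.
FIRST(<E>): from <E>→<F> s u we get {s, u}; from <E>→<B> s we get {s, u}; from <E>→u u s we get {u}. So FIRST(<E>) = {s, u}.
FOLLOW(<S>) includes $ since <S> is the start symbol.
FOLLOW(<F>): in <S>→<B> <E> <F> <E>, <F> is followed by <E> with FIRST {s, u}; in <E>→<F> s u, <F> is followed by s u with FIRST {s}. Thus FOLLOW(<F>) = {s, u}.
FOLLOW(<S>): in <F>→<S>, the suffix after <S> is empty, so FOLLOW(<S>) ⊇ FOLLOW(<F>) = {s, u}. Thus FOLLOW(<S>) = {$, s, u}.
FOLLOW(<E>): in <S>→<B> <E> <F> <E> (occurrence 1), <E> is followed by <F> <E> with FIRST {s, u}; in <S>→<B> <E> <F> <E> (occurrence 2), the suffix after <E> is empty, so FOLLOW(<E>) ⊇ FOLLOW(<S>) = {$, s, u}; in <B>→u <E> u, <E> is followed by u with FIRST {u}. Thus FOLLOW(<E>) = {$, s, u}.
FOLLOW(<B>): in <S>→<B> <E> <F> <E>, <B> is followed by <E> <F> <E> with FIRST {s, u}; in <E>→<B> s, <B> is followed by s with FIRST {s}. Thus FOLLOW(<B>) = {s, u}.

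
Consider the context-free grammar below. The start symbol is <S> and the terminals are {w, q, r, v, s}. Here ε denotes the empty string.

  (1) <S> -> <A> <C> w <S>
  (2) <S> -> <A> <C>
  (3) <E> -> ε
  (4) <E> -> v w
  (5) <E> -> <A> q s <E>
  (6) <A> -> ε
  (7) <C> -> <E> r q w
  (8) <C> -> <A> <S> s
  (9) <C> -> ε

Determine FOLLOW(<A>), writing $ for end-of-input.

FIRST(<A>): from <A>->ε we get {ε}. So FIRST(<A>) = {ε}.
FIRST(<E>): from <E>->ε we get {ε}; from <E>->v w we get {v}; from <E>-><A> q s <E> we get {q}. So FIRST(<E>) = {ε, q, v}.
FIRST(<S>): from <S>-><A> <C> w <S> we get {q, r, s, v, w}; from <S>-><A> <C> we get {ε, q, r, s, v, w}. So FIRST(<S>) = {ε, q, r, s, v, w}.
FIRST(<C>): from <C>-><E> r q w we get {q, r, v}; from <C>-><A> <S> s we get {q, r, s, v, w}; from <C>->ε we get {ε}. So FIRST(<C>) = {ε, q, r, s, v, w}.
FOLLOW(<S>) includes $ since <S> is the start symbol.
FOLLOW(<S>): in <S>-><A> <C> w <S>, the suffix after <S> is empty (adds nothing new); in <C>-><A> <S> s, <S> is followed by s with FIRST {s}. Thus FOLLOW(<S>) = {$, s}.
FOLLOW(<E>): in <E>-><A> q s <E>, the suffix after <E> is empty (adds nothing new); in <C>-><E> r q w, <E> is followed by r q w with FIRST {r}. Thus FOLLOW(<E>) = {r}.
FOLLOW(<A>): in <S>-><A> <C> w <S>, <A> is followed by <C> w <S> with FIRST {q, r, s, v, w}; in <S>-><A> <C>, <A> is followed by <C> with FIRST {ε, q, r, s, v, w}; in <S>-><A> <C>, the suffix after <A> is nullable, so FOLLOW(<A>) ⊇ FOLLOW(<S>) = {$, s}; in <E>-><A> q s <E>, <A> is followed by q s <E> with FIRST {q}; in <C>-><A> <S> s, <A> is followed by <S> s with FIRST {q, r, s, v, w}. Thus FOLLOW(<A>) = {$, q, r, s, v, w}.
FOLLOW(<C>): in <S>-><A> <C> w <S>, <C> is followed by w <S> with FIRST {w}; in <S>-><A> <C>, the suffix after <C> is empty, so FOLLOW(<C>) ⊇ FOLLOW(<S>) = {$, s}. Thus FOLLOW(<C>) = {$, s, w}.

{$, q, r, s, v, w}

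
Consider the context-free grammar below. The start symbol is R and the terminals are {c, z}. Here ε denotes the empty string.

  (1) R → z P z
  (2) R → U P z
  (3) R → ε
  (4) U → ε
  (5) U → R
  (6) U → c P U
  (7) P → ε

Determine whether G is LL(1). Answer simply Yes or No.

FIRST(R) = {ε, c, z}
FIRST(U) = {ε, c, z}
FIRST(P) = {ε}
FOLLOW(R) = {$, z}
FOLLOW(U) = {z}
FOLLOW(P) = {c, z}
Cell M[R, z] receives both R → z P z and R → U P z and R → ε — the grammar is not LL(1).

No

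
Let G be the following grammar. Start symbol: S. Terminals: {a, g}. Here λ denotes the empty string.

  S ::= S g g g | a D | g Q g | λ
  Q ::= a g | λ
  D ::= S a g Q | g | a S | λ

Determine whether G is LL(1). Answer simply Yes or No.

FIRST(S) = {λ, a, g}
FIRST(Q) = {λ, a}
FIRST(D) = {λ, a, g}
FOLLOW(S) = {$, a, g}
FOLLOW(Q) = {$, a, g}
FOLLOW(D) = {$, a, g}
Cell M[D, a] receives both D ::= S a g Q and D ::= a S and D ::= λ — the grammar is not LL(1).

No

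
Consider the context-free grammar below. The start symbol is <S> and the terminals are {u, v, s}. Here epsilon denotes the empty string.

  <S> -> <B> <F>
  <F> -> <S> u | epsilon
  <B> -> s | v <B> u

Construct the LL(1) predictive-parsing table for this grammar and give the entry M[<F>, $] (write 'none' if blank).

FIRST(<B>): from <B>->s we get {s}; from <B>->v <B> u we get {v}. So FIRST(<B>) = {s, v}.
FIRST(<S>): from <S>-><B> <F> we get {s, v}. So FIRST(<S>) = {s, v}.
FIRST(<F>): from <F>-><S> u we get {s, v}; from <F>->epsilon we get {epsilon}. So FIRST(<F>) = {epsilon, s, v}.
FOLLOW(<S>) includes $ since <S> is the start symbol.
FOLLOW(<S>): in <F>-><S> u, <S> is followed by u with FIRST {u}. Thus FOLLOW(<S>) = {$, u}.
FOLLOW(<F>): in <S>-><B> <F>, the suffix after <F> is empty, so FOLLOW(<F>) ⊇ FOLLOW(<S>) = {$, u}. Thus FOLLOW(<F>) = {$, u}.
For <F> -> <S> u: FIRST(<S> u) = {s, v}, so it goes in M[<F>, t] for t ∈ {s, v}.
For <F> -> epsilon: FIRST(epsilon) = {epsilon}, so it goes in M[<F>, t] for t ∈ {}; since epsilon ∈ FIRST, also for every t ∈ FOLLOW(<F>) = {$, u}.

<F> -> epsilon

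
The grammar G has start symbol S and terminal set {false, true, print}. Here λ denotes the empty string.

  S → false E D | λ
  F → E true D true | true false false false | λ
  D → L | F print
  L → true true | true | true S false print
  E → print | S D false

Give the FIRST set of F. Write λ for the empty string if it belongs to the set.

{λ, false, print, true}

FIRST(S): from S→false E D we get {false}; from S→λ we get {λ}. So FIRST(S) = {λ, false}.
FIRST(L): from L→true true we get {true}; from L→true we get {true}; from L→true S false print we get {true}. So FIRST(L) = {true}.
FIRST(F): from F→E true D true we get {false, print, true}; from F→true false false false we get {true}; from F→λ we get {λ}. So FIRST(F) = {λ, false, print, true}.
FIRST(D): from D→L we get {true}; from D→F print we get {false, print, true}. So FIRST(D) = {false, print, true}.
FIRST(E): from E→print we get {print}; from E→S D false we get {false, print, true}. So FIRST(E) = {false, print, true}.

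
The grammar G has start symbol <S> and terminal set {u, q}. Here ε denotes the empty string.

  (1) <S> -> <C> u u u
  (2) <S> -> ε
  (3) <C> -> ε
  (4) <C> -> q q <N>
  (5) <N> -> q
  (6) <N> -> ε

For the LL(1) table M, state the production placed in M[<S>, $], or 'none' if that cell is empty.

<S> -> ε

FIRST(<C>) = {ε, q}
FIRST(<N>) = {ε, q}
FIRST(<S>) = {ε, q, u}  (via <C> u u u)
FOLLOW(<S>) includes $ since <S> is the start symbol.
FOLLOW(<S>): <S> appears on no right-hand side. Thus FOLLOW(<S>) = {$}.
For <S> -> <C> u u u: FIRST(<C> u u u) = {q, u}, so it goes in M[<S>, t] for t ∈ {q, u}.
For <S> -> ε: FIRST(ε) = {ε}, so it goes in M[<S>, t] for t ∈ {}; since ε ∈ FIRST, also for every t ∈ FOLLOW(<S>) = {$}.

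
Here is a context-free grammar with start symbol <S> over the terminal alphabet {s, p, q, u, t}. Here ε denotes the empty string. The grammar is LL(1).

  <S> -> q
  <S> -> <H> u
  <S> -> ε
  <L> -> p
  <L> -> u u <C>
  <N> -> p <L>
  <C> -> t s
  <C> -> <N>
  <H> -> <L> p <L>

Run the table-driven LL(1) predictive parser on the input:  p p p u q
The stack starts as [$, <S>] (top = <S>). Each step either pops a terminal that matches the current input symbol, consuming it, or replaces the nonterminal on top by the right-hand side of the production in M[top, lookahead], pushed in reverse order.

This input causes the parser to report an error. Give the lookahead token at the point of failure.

     Stack          Input        Action
  1  $ <S>          p p p u q $  expand <S> -> <H> u
  2  $ u <H>        p p p u q $  expand <H> -> <L> p <L>
  3  $ u <L> p <L>  p p p u q $  expand <L> -> p
  4  $ u <L> p p    p p p u q $  match p
  5  $ u <L> p      p p u q $    match p
  6  $ u <L>        p u q $      expand <L> -> p
  7  $ u p          p u q $      match p
  8  $ u            u q $        match u
  9  $              q $          error: stack empty but input remains

q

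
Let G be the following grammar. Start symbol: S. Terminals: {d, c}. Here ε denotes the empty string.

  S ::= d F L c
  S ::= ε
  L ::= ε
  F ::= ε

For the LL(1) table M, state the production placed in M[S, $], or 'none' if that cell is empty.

FIRST(S): from S::=d F L c we get {d}; from S::=ε we get {ε}. So FIRST(S) = {ε, d}.
FIRST(L): from L::=ε we get {ε}. So FIRST(L) = {ε}.
FIRST(F): from F::=ε we get {ε}. So FIRST(F) = {ε}.
FOLLOW(S) includes $ since S is the start symbol.
FOLLOW(S): S appears on no right-hand side. Thus FOLLOW(S) = {$}.
For S ::= d F L c: FIRST(d F L c) = {d}, so it goes in M[S, t] for t ∈ {d}.
For S ::= ε: FIRST(ε) = {ε}, so it goes in M[S, t] for t ∈ {}; since ε ∈ FIRST, also for every t ∈ FOLLOW(S) = {$}.

S ::= ε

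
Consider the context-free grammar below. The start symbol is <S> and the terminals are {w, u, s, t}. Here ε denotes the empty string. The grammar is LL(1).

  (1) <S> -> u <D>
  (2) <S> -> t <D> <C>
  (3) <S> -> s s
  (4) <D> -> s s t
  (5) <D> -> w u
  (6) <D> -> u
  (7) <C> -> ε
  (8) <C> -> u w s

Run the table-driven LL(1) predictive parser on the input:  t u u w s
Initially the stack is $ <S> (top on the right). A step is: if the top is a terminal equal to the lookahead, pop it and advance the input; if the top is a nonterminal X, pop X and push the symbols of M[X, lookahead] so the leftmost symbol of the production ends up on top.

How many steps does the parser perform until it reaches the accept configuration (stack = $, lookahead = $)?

8

     Stack        Input        Action
  1  $ <S>        t u u w s $  expand <S> -> t <D> <C>
  2  $ <C> <D> t  t u u w s $  match t
  3  $ <C> <D>    u u w s $    expand <D> -> u
  4  $ <C> u      u u w s $    match u
  5  $ <C>        u w s $      expand <C> -> u w s
  6  $ s w u      u w s $      match u
  7  $ s w        w s $        match w
  8  $ s          s $          match s
Accept reached after 8 steps.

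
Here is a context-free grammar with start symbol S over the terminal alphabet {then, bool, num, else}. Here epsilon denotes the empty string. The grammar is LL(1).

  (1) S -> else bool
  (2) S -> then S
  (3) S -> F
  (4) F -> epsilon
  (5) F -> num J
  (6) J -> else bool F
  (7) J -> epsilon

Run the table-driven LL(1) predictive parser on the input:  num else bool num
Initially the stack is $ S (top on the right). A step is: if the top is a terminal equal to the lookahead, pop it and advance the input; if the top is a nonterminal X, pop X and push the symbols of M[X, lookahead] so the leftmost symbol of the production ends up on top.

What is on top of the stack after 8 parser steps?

J

step 1: stack=$ S  input=num else bool num $  — expand S -> F
step 2: stack=$ F  input=num else bool num $  — expand F -> num J
step 3: stack=$ J num  input=num else bool num $  — match num
step 4: stack=$ J  input=else bool num $  — expand J -> else bool F
step 5: stack=$ F bool else  input=else bool num $  — match else
step 6: stack=$ F bool  input=bool num $  — match bool
step 7: stack=$ F  input=num $  — expand F -> num J
step 8: stack=$ J num  input=num $  — match num
Stack after step 8: $ J (top = J).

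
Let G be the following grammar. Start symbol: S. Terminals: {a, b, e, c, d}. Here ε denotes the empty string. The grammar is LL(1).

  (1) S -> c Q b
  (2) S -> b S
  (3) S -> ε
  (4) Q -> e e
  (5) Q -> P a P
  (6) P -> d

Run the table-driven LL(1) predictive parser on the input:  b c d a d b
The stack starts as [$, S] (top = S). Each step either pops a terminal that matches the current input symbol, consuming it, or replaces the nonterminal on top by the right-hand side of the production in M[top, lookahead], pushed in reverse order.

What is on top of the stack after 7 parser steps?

step 1: stack=$ S  input=b c d a d b $  — expand S -> b S
step 2: stack=$ S b  input=b c d a d b $  — match b
step 3: stack=$ S  input=c d a d b $  — expand S -> c Q b
step 4: stack=$ b Q c  input=c d a d b $  — match c
step 5: stack=$ b Q  input=d a d b $  — expand Q -> P a P
step 6: stack=$ b P a P  input=d a d b $  — expand P -> d
step 7: stack=$ b P a d  input=d a d b $  — match d
Stack after step 7: $ b P a (top = a).

a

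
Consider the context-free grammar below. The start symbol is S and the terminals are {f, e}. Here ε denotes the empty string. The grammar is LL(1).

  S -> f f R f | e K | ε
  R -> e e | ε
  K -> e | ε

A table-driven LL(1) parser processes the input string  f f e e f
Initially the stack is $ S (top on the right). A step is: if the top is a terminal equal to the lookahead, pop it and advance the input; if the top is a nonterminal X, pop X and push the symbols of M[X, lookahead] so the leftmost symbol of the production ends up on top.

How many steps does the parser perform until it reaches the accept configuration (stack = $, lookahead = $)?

     Stack      Input        Action
  1  $ S        f f e e f $  expand S -> f f R f
  2  $ f R f f  f f e e f $  match f
  3  $ f R f    f e e f $    match f
  4  $ f R      e e f $      expand R -> e e
  5  $ f e e    e e f $      match e
  6  $ f e      e f $        match e
  7  $ f        f $          match f
Accept reached after 7 steps.

7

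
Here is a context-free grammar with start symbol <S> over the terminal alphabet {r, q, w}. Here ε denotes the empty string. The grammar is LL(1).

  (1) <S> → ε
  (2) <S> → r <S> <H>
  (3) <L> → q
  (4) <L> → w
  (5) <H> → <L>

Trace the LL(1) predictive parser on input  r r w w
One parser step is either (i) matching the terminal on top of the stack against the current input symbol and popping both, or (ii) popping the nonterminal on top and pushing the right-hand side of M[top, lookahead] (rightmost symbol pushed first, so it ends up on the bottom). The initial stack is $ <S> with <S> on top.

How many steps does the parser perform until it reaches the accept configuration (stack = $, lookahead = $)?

11

      Stack            Input      Action
   1  $ <S>            r r w w $  expand <S> → r <S> <H>
   2  $ <H> <S> r      r r w w $  match r
   3  $ <H> <S>        r w w $    expand <S> → r <S> <H>
   4  $ <H> <H> <S> r  r w w $    match r
   5  $ <H> <H> <S>    w w $      expand <S> → ε
   6  $ <H> <H>        w w $      expand <H> → <L>
   7  $ <H> <L>        w w $      expand <L> → w
   8  $ <H> w          w w $      match w
   9  $ <H>            w $        expand <H> → <L>
  10  $ <L>            w $        expand <L> → w
  11  $ w              w $        match w
Accept reached after 11 steps.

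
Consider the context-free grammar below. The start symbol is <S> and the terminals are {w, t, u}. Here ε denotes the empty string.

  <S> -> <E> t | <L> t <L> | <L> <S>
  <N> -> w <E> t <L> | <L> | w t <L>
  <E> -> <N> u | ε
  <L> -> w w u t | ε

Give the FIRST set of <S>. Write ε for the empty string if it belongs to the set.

{t, u, w}

FIRST(<L>): from <L>->w w u t we get {w}; from <L>->ε we get {ε}. So FIRST(<L>) = {ε, w}.
FIRST(<N>): from <N>->w <E> t <L> we get {w}; from <N>-><L> we get {ε, w}; from <N>->w t <L> we get {w}. So FIRST(<N>) = {ε, w}.
FIRST(<E>): from <E>-><N> u we get {u, w}; from <E>->ε we get {ε}. So FIRST(<E>) = {ε, u, w}.
FIRST(<S>): from <S>-><E> t we get {t, u, w}; from <S>-><L> t <L> we get {t, w}; from <S>-><L> <S> we get {t, u, w}. So FIRST(<S>) = {t, u, w}.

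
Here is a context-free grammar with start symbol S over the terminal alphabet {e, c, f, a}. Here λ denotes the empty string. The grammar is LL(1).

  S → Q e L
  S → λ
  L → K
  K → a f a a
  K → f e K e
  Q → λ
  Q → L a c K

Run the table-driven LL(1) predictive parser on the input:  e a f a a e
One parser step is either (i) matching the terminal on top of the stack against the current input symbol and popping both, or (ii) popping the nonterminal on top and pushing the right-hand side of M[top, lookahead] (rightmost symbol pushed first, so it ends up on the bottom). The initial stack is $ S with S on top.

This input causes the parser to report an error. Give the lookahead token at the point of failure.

e

step 1: stack=$ S  input=e a f a a e $  — expand S → Q e L
step 2: stack=$ L e Q  input=e a f a a e $  — expand Q → λ
step 3: stack=$ L e  input=e a f a a e $  — match e
step 4: stack=$ L  input=a f a a e $  — expand L → K
step 5: stack=$ K  input=a f a a e $  — expand K → a f a a
step 6: stack=$ a a f a  input=a f a a e $  — match a
step 7: stack=$ a a f  input=f a a e $  — match f
step 8: stack=$ a a  input=a a e $  — match a
step 9: stack=$ a  input=a e $  — match a
step 10: stack=$  input=e $  — error: stack empty but input remains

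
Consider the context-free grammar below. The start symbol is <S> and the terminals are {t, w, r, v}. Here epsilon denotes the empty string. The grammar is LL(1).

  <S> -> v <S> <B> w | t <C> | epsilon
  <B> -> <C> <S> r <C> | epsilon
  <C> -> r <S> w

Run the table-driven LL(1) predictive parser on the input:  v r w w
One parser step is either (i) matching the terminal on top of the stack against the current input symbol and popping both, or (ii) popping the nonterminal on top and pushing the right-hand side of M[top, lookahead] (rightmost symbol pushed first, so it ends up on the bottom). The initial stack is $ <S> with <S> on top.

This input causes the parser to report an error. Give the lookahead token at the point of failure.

w

step 1: stack=$ <S>  input=v r w w $  — expand <S> -> v <S> <B> w
step 2: stack=$ w <B> <S> v  input=v r w w $  — match v
step 3: stack=$ w <B> <S>  input=r w w $  — expand <S> -> epsilon
step 4: stack=$ w <B>  input=r w w $  — expand <B> -> <C> <S> r <C>
step 5: stack=$ w <C> r <S> <C>  input=r w w $  — expand <C> -> r <S> w
step 6: stack=$ w <C> r <S> w <S> r  input=r w w $  — match r
step 7: stack=$ w <C> r <S> w <S>  input=w w $  — expand <S> -> epsilon
step 8: stack=$ w <C> r <S> w  input=w w $  — match w
step 9: stack=$ w <C> r <S>  input=w $  — expand <S> -> epsilon
step 10: stack=$ w <C> r  input=w $  — error: top is terminal r but lookahead is w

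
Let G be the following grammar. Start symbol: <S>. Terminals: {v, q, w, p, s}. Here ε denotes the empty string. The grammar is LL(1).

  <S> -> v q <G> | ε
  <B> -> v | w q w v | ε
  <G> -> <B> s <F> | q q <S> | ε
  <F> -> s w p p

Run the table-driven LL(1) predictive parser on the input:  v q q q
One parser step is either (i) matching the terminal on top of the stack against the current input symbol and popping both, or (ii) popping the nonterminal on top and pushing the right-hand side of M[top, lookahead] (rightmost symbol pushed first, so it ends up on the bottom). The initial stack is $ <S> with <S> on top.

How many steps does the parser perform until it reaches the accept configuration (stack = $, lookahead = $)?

7

     Stack      Input      Action
  1  $ <S>      v q q q $  expand <S> -> v q <G>
  2  $ <G> q v  v q q q $  match v
  3  $ <G> q    q q q $    match q
  4  $ <G>      q q $      expand <G> -> q q <S>
  5  $ <S> q q  q q $      match q
  6  $ <S> q    q $        match q
  7  $ <S>      $          expand <S> -> ε
Accept reached after 7 steps.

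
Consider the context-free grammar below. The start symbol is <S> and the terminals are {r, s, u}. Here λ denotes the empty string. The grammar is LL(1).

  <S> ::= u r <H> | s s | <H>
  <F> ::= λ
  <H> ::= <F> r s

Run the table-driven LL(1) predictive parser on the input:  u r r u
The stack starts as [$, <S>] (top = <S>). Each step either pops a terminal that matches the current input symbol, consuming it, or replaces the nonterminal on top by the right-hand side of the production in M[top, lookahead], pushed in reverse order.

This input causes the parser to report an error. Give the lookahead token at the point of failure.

     Stack      Input      Action
  1  $ <S>      u r r u $  expand <S> ::= u r <H>
  2  $ <H> r u  u r r u $  match u
  3  $ <H> r    r r u $    match r
  4  $ <H>      r u $      expand <H> ::= <F> r s
  5  $ s r <F>  r u $      expand <F> ::= λ
  6  $ s r      r u $      match r
  7  $ s        u $        error: top is terminal s but lookahead is u

u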